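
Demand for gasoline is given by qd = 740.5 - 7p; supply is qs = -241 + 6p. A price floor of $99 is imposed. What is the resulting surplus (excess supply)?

Equilibrium price would be p* = 75.5, so the floor at 99 binds.
At p = 99: qd = 47.5, qs = 353.
Surplus = 353 − 47.5 = 305.5.

Surplus = 305.5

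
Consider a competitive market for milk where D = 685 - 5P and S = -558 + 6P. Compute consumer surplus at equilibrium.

Consumer surplus = 1440

Equilibrium: 685 - 5P = -558 + 6P gives P* = 113, Q* = 120.
Demand choke price (D = 0): P = 137.
CS = ½(137 − 113)(120) = 1440.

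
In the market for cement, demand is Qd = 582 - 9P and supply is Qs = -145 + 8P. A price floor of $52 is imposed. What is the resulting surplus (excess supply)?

Surplus = 157

Equilibrium price would be P* = 727/17, so the floor at 52 binds.
At P = 52: Qd = 114, Qs = 271.
Surplus = 271 − 114 = 157.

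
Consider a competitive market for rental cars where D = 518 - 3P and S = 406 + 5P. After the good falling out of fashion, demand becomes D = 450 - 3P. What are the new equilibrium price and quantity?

P' = 5.5, Q' = 433.5

Original equilibrium: P* = 14, Q* = 476.
New equilibrium: 450 - 3P = 406 + 5P, so 44 = 8P and P' = 5.5; Q' = 450 − 3(5.5) = 433.5.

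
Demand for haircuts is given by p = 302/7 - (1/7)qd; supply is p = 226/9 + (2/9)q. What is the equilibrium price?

Set the two price expressions equal: 302/7 - (1/7)q = 226/9 + (2/9)q.
1136/63 = (23/63)q, so q* = 1136/23.
p* = 302/7 − (1/7)(1136/23) = 830/23.

p* = 830/23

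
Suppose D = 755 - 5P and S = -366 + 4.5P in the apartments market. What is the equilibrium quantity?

Q* = 165

Set D = S: 755 - 5P = -366 + 4.5P.
1121 = 9.5P, so P* = 118.
Q* = 755 − 5(118) = 165.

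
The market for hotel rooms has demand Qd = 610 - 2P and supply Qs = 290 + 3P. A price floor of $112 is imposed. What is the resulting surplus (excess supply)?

Surplus = 240

Equilibrium price would be P* = 64, so the floor at 112 binds.
At P = 112: Qd = 386, Qs = 626.
Surplus = 626 − 386 = 240.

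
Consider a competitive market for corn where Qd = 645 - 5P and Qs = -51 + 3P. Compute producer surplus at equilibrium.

Producer surplus = 7350

Equilibrium: 645 - 5P = -51 + 3P gives P* = 87, Q* = 210.
Supply starts at P = 17 (where Qs = 0).
PS = ½(87 − 17)(210) = 7350.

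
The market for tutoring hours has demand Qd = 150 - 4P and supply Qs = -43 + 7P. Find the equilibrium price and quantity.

P* = 193/11, Q* = 878/11

Set Qd = Qs: 150 - 4P = -43 + 7P.
193 = 11P, so P* = 193/11.
Q* = 150 − 4(193/11) = 878/11.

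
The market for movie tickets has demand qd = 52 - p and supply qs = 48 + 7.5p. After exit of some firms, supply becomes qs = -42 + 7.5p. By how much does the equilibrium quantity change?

Original equilibrium: p* = 8/17, q* = 876/17.
New equilibrium: 52 - p = -42 + 7.5p, so 94 = 8.5p and p' = 188/17; q' = 52 − 1(188/17) = 696/17.
Change in quantity: 696/17 − 876/17 = -180/17.

Δq = -180/17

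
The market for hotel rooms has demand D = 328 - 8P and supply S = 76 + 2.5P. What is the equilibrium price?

Set D = S: 328 - 8P = 76 + 2.5P.
252 = 10.5P, so P* = 24.
Q* = 328 − 8(24) = 136.

P* = 24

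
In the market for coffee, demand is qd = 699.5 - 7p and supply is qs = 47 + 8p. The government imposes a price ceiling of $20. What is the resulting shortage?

Shortage = 352.5

Equilibrium price would be p* = 43.5, so the ceiling at 20 binds.
At p = 20: qd = 699.5 − 7(20) = 559.5, qs = 47 + 8(20) = 207.
Shortage = 559.5 − 207 = 352.5.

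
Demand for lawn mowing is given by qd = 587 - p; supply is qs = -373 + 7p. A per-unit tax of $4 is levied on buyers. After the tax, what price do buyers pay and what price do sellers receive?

Buyers pay $123.5, sellers receive $119.5

Pre-tax equilibrium: p* = 120, q* = 467.
Tax on buyers shifts demand to qd = 587 − 1(p + 4) = 583 - p.
583 - p = -373 + 7p gives seller price ps = 119.5; buyers pay pb = 119.5 + 4 = 123.5.
New quantity: q = 587 − 1(123.5) = 463.5.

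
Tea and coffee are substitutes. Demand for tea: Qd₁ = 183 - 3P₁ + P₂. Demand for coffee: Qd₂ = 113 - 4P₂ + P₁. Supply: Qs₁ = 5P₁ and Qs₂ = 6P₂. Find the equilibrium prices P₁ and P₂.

Market 1: 183 - 3P₁ + P₂ = 5P₁ → 8P₁ - P₂ = 183.
Market 2: 10P₂ - P₁ = 113.
Eliminating P₂: 10×(1) + 1×(2) gives 79P₁ = 1943, so P₁ = 1943/79.
Back-substitute into (2): P₂ = (113 + 1×1943/79) / 10 = 1087/79.

P₁ = 1943/79, P₂ = 1087/79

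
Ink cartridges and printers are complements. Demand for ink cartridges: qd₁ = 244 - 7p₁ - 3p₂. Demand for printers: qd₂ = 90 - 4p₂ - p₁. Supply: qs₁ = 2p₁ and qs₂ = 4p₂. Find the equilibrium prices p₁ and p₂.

p₁ = 1682/69, p₂ = 566/69

Market 1: 244 - 7p₁ - 3p₂ = 2p₁ → 9p₁ + 3p₂ = 244.
Market 2: 8p₂ + p₁ = 90.
Eliminating p₂: 8×(1) − 3×(2) gives 69p₁ = 1682, so p₁ = 1682/69.
Back-substitute into (2): p₂ = (90 − 1×1682/69) / 8 = 566/69.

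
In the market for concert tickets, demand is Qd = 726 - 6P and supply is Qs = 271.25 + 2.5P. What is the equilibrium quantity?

Set Qd = Qs: 726 - 6P = 271.25 + 2.5P.
454.75 = 8.5P, so P* = 53.5.
Q* = 726 − 6(53.5) = 405.

Q* = 405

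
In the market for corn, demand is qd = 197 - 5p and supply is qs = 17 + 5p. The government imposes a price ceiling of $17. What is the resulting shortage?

Equilibrium price would be p* = 18, so the ceiling at 17 binds.
At p = 17: qd = 197 − 5(17) = 112, qs = 17 + 5(17) = 102.
Shortage = 112 − 102 = 10.

Shortage = 10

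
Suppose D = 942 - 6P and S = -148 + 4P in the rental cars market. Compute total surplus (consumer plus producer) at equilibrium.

Total surplus = 17280

Equilibrium: 942 - 6P = -148 + 4P gives P* = 109, Q* = 288.
Demand choke price: P = 157; supply starts at P = 37.
CS = ½(157 − 109)(288) = 6912; PS = ½(109 − 37)(288) = 10368.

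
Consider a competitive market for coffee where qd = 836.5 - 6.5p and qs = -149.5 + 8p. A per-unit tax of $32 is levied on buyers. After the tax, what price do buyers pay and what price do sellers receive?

Buyers pay 2484/29, sellers receive 1556/29

Pre-tax equilibrium: p* = 68, q* = 394.5.
Tax on buyers shifts demand to qd = 836.5 − 6.5(p + 32) = 628.5 - 6.5p.
628.5 - 6.5p = -149.5 + 8p gives seller price ps = 1556/29; buyers pay pb = 1556/29 + 32 = 2484/29.
New quantity: q = 836.5 − 6.5(2484/29) = 16225/58.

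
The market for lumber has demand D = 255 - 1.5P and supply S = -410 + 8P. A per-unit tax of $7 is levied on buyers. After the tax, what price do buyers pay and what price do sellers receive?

Pre-tax equilibrium: P* = 70, Q* = 150.
Tax on buyers shifts demand to D = 255 − 1.5(P + 7) = 244.5 - 1.5P.
244.5 - 1.5P = -410 + 8P gives seller price Ps = 1309/19; buyers pay Pb = 1309/19 + 7 = 1442/19.
New quantity: Q = 255 − 1.5(1442/19) = 2682/19.

Buyers pay 1442/19, sellers receive 1309/19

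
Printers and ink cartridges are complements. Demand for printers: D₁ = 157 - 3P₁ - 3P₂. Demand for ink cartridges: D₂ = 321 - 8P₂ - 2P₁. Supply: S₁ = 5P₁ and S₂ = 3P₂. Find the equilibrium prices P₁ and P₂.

P₁ = 382/41, P₂ = 1127/41

Market 1: 157 - 3P₁ - 3P₂ = 5P₁ → 8P₁ + 3P₂ = 157.
Market 2: 11P₂ + 2P₁ = 321.
Eliminating P₂: 11×(1) − 3×(2) gives 82P₁ = 764, so P₁ = 382/41.
Back-substitute into (2): P₂ = (321 − 2×382/41) / 11 = 1127/41.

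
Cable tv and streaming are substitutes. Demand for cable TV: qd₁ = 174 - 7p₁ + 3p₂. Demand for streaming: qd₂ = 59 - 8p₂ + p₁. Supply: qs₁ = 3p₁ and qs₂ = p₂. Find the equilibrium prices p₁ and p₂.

p₁ = 581/29, p₂ = 764/87

Market 1: 174 - 7p₁ + 3p₂ = 3p₁ → 10p₁ - 3p₂ = 174.
Market 2: 9p₂ - p₁ = 59.
Eliminating p₂: 9×(1) + 3×(2) gives 87p₁ = 1743, so p₁ = 581/29.
Back-substitute into (2): p₂ = (59 + 1×581/29) / 9 = 764/87.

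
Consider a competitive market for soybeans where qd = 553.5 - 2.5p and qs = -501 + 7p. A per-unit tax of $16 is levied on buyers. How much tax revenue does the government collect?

Tax revenue = 74944/19

Pre-tax equilibrium: p* = 111, q* = 276.
Tax on buyers shifts demand to qd = 553.5 − 2.5(p + 16) = 513.5 - 2.5p.
513.5 - 2.5p = -501 + 7p gives seller price ps = 2029/19; buyers pay pb = 2029/19 + 16 = 2333/19.
New quantity: q = 553.5 − 2.5(2333/19) = 4684/19.
Revenue = 16 × 4684/19 = 74944/19.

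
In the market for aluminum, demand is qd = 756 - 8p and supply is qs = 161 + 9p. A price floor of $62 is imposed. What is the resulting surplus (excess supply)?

Equilibrium price would be p* = 35, so the floor at 62 binds.
At p = 62: qd = 260, qs = 719.
Surplus = 719 − 260 = 459.

Surplus = 459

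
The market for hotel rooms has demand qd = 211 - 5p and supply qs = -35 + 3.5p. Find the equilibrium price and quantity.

p* = 492/17, q* = 1127/17

Set qd = qs: 211 - 5p = -35 + 3.5p.
246 = 8.5p, so p* = 492/17.
q* = 211 − 5(492/17) = 1127/17.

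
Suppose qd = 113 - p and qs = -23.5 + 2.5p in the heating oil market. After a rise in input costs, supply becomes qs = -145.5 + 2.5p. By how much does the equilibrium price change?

Original equilibrium: p* = 39, q* = 74.
New equilibrium: 113 - p = -145.5 + 2.5p, so 258.5 = 3.5p and p' = 517/7; q' = 113 − 1(517/7) = 274/7.
Change in price: 517/7 − 39 = 244/7.

Δp = 244/7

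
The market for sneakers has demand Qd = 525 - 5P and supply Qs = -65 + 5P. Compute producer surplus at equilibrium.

Equilibrium: 525 - 5P = -65 + 5P gives P* = 59, Q* = 230.
Supply starts at P = 13 (where Qs = 0).
PS = ½(59 − 13)(230) = 5290.

Producer surplus = 5290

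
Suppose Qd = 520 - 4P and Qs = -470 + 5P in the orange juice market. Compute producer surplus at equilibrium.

Equilibrium: 520 - 4P = -470 + 5P gives P* = 110, Q* = 80.
Supply starts at P = 94 (where Qs = 0).
PS = ½(110 − 94)(80) = 640.

Producer surplus = 640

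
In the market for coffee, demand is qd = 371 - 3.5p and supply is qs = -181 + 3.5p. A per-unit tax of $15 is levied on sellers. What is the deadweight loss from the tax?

Pre-tax equilibrium: p* = 552/7, q* = 95.
Tax on sellers shifts supply to qs = -181 + 3.5(p − 15) = -233.5 + 3.5p.
371 - 3.5p = -233.5 + 3.5p gives buyer price pb = 1209/14; sellers receive ps = 1209/14 − 15 = 999/14.
New quantity: q = 371 − 3.5(1209/14) = 68.75.
DWL = ½ × 15 × (95 − 68.75) = 196.875.

Deadweight loss = 196.875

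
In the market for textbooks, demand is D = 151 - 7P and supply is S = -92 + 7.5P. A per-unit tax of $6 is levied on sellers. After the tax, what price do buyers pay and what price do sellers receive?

Buyers pay 576/29, sellers receive 402/29

Pre-tax equilibrium: P* = 486/29, Q* = 977/29.
Tax on sellers shifts supply to S = -92 + 7.5(P − 6) = -137 + 7.5P.
151 - 7P = -137 + 7.5P gives buyer price Pb = 576/29; sellers receive Ps = 576/29 − 6 = 402/29.
New quantity: Q = 151 − 7(576/29) = 347/29.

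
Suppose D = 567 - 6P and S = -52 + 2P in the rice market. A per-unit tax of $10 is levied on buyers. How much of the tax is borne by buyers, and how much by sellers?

Buyers bear $2.5, sellers bear $7.5

Pre-tax equilibrium: P* = 77.375, Q* = 102.75.
Tax on buyers shifts demand to D = 567 − 6(P + 10) = 507 - 6P.
507 - 6P = -52 + 2P gives seller price Ps = 69.875; buyers pay Pb = 69.875 + 10 = 79.875.
New quantity: Q = 567 − 6(79.875) = 87.75.
Buyer burden = 79.875 − 77.375 = 2.5; seller burden = 77.375 − 69.875 = 7.5.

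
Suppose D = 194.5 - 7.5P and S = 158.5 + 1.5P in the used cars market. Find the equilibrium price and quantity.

Set D = S: 194.5 - 7.5P = 158.5 + 1.5P.
36 = 9P, so P* = 4.
Q* = 194.5 − 7.5(4) = 164.5.

P* = 4, Q* = 164.5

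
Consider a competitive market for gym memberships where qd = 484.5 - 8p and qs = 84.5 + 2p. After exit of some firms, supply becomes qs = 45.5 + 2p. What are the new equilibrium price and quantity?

Original equilibrium: p* = 40, q* = 164.5.
New equilibrium: 484.5 - 8p = 45.5 + 2p, so 439 = 10p and p' = 43.9; q' = 484.5 − 8(43.9) = 133.3.

p' = 43.9, q' = 133.3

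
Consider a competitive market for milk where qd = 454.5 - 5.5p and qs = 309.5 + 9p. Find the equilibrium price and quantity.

Set qd = qs: 454.5 - 5.5p = 309.5 + 9p.
145 = 14.5p, so p* = 10.
q* = 454.5 − 5.5(10) = 399.5.

p* = 10, q* = 399.5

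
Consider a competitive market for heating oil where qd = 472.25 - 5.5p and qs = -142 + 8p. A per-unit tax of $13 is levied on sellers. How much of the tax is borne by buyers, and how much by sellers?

Buyers bear 208/27, sellers bear 143/27

Pre-tax equilibrium: p* = 45.5, q* = 222.
Tax on sellers shifts supply to qs = -142 + 8(p − 13) = -246 + 8p.
472.25 - 5.5p = -246 + 8p gives buyer price pb = 2873/54; sellers receive ps = 2873/54 − 13 = 2171/54.
New quantity: q = 472.25 − 5.5(2873/54) = 4850/27.
Buyer burden = 2873/54 − 45.5 = 208/27; seller burden = 45.5 − 2171/54 = 143/27.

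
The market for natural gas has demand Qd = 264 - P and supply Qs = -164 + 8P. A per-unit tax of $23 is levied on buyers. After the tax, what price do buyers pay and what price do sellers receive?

Buyers pay $68, sellers receive $45

Pre-tax equilibrium: P* = 428/9, Q* = 1948/9.
Tax on buyers shifts demand to Qd = 264 − 1(P + 23) = 241 - P.
241 - P = -164 + 8P gives seller price Ps = 45; buyers pay Pb = 45 + 23 = 68.
New quantity: Q = 264 − 1(68) = 196.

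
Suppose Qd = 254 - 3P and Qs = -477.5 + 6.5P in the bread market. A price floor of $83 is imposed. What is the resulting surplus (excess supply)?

Equilibrium price would be P* = 77, so the floor at 83 binds.
At P = 83: Qd = 5, Qs = 62.
Surplus = 62 − 5 = 57.

Surplus = 57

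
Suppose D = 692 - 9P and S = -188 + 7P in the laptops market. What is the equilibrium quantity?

Q* = 197

Set D = S: 692 - 9P = -188 + 7P.
880 = 16P, so P* = 55.
Q* = 692 − 9(55) = 197.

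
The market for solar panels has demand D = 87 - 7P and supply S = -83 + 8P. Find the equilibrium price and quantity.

P* = 34/3, Q* = 23/3

Set D = S: 87 - 7P = -83 + 8P.
170 = 15P, so P* = 34/3.
Q* = 87 − 7(34/3) = 23/3.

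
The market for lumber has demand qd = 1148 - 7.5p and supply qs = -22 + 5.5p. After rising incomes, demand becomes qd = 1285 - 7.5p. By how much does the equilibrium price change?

Δp = 137/13

Original equilibrium: p* = 90, q* = 473.
New equilibrium: 1285 - 7.5p = -22 + 5.5p, so 1307 = 13p and p' = 1307/13; q' = 1285 − 7.5(1307/13) = 13805/26.
Change in price: 1307/13 − 90 = 137/13.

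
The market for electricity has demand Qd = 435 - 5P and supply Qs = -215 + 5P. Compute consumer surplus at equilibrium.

Equilibrium: 435 - 5P = -215 + 5P gives P* = 65, Q* = 110.
Demand choke price (Qd = 0): P = 87.
CS = ½(87 − 65)(110) = 1210.

Consumer surplus = 1210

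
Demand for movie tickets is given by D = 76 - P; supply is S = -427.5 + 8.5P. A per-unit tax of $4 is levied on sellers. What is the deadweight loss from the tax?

Deadweight loss = 136/19

Pre-tax equilibrium: P* = 53, Q* = 23.
Tax on sellers shifts supply to S = -427.5 + 8.5(P − 4) = -461.5 + 8.5P.
76 - P = -461.5 + 8.5P gives buyer price Pb = 1075/19; sellers receive Ps = 1075/19 − 4 = 999/19.
New quantity: Q = 76 − 1(1075/19) = 369/19.
DWL = ½ × 4 × (23 − 369/19) = 136/19.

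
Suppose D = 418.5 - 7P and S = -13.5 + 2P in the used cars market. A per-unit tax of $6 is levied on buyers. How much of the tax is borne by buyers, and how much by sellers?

Buyers bear 4/3, sellers bear 14/3

Pre-tax equilibrium: P* = 48, Q* = 82.5.
Tax on buyers shifts demand to D = 418.5 − 7(P + 6) = 376.5 - 7P.
376.5 - 7P = -13.5 + 2P gives seller price Ps = 130/3; buyers pay Pb = 130/3 + 6 = 148/3.
New quantity: Q = 418.5 − 7(148/3) = 439/6.
Buyer burden = 148/3 − 48 = 4/3; seller burden = 48 − 130/3 = 14/3.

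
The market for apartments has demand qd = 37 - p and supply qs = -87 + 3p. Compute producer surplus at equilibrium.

Producer surplus = 6

Equilibrium: 37 - p = -87 + 3p gives p* = 31, q* = 6.
Supply starts at p = 29 (where qs = 0).
PS = ½(31 − 29)(6) = 6.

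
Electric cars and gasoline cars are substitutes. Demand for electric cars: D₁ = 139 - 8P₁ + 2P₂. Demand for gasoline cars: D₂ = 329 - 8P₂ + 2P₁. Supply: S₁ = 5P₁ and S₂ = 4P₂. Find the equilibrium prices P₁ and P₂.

P₁ = 1163/76, P₂ = 4555/152

Market 1: 139 - 8P₁ + 2P₂ = 5P₁ → 13P₁ - 2P₂ = 139.
Market 2: 12P₂ - 2P₁ = 329.
Eliminating P₂: 12×(1) + 2×(2) gives 152P₁ = 2326, so P₁ = 1163/76.
Back-substitute into (2): P₂ = (329 + 2×1163/76) / 12 = 4555/152.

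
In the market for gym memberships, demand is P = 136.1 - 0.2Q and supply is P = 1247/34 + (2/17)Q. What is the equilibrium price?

P* = 73.5

Set the two price expressions equal: 136.1 - 0.2Q = 1247/34 + (2/17)Q.
8451/85 = (27/85)Q, so Q* = 313.
P* = 136.1 − (0.2)(313) = 73.5.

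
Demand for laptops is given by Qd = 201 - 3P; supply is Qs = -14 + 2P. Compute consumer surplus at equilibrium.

Consumer surplus = 864

Equilibrium: 201 - 3P = -14 + 2P gives P* = 43, Q* = 72.
Demand choke price (Qd = 0): P = 67.
CS = ½(67 − 43)(72) = 864.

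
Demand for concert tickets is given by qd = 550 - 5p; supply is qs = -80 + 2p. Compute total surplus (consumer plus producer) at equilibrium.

Equilibrium: 550 - 5p = -80 + 2p gives p* = 90, q* = 100.
Demand choke price: p = 110; supply starts at p = 40.
CS = ½(110 − 90)(100) = 1000; PS = ½(90 − 40)(100) = 2500.

Total surplus = 3500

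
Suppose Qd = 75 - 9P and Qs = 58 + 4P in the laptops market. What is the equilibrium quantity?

Set Qd = Qs: 75 - 9P = 58 + 4P.
17 = 13P, so P* = 17/13.
Q* = 75 − 9(17/13) = 822/13.

Q* = 822/13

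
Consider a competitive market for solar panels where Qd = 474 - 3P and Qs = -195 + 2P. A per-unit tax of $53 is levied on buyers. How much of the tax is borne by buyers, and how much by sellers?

Pre-tax equilibrium: P* = 133.8, Q* = 72.6.
Tax on buyers shifts demand to Qd = 474 − 3(P + 53) = 315 - 3P.
315 - 3P = -195 + 2P gives seller price Ps = 102; buyers pay Pb = 102 + 53 = 155.
New quantity: Q = 474 − 3(155) = 9.
Buyer burden = 155 − 133.8 = 21.2; seller burden = 133.8 − 102 = 31.8.

Buyers bear $21.2, sellers bear $31.8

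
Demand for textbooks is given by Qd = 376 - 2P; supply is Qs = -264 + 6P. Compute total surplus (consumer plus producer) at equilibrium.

Equilibrium: 376 - 2P = -264 + 6P gives P* = 80, Q* = 216.
Demand choke price: P = 188; supply starts at P = 44.
CS = ½(188 − 80)(216) = 11664; PS = ½(80 − 44)(216) = 3888.

Total surplus = 15552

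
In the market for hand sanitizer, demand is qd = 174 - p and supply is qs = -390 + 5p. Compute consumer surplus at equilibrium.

Consumer surplus = 3200

Equilibrium: 174 - p = -390 + 5p gives p* = 94, q* = 80.
Demand choke price (qd = 0): p = 174.
CS = ½(174 − 94)(80) = 3200.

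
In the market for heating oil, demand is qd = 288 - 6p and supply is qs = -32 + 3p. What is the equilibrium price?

Set qd = qs: 288 - 6p = -32 + 3p.
320 = 9p, so p* = 320/9.
q* = 288 − 6(320/9) = 224/3.

p* = 320/9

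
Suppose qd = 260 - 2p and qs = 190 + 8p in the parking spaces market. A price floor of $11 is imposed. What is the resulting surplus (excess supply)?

Equilibrium price would be p* = 7, so the floor at 11 binds.
At p = 11: qd = 238, qs = 278.
Surplus = 278 − 238 = 40.

Surplus = 40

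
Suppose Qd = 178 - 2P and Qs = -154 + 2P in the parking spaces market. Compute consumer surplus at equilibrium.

Consumer surplus = 36

Equilibrium: 178 - 2P = -154 + 2P gives P* = 83, Q* = 12.
Demand choke price (Qd = 0): P = 89.
CS = ½(89 − 83)(12) = 36.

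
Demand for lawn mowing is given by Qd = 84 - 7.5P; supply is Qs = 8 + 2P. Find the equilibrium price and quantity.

Set Qd = Qs: 84 - 7.5P = 8 + 2P.
76 = 9.5P, so P* = 8.
Q* = 84 − 7.5(8) = 24.

P* = 8, Q* = 24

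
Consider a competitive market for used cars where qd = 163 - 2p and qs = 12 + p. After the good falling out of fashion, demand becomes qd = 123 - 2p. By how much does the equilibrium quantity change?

Δq = -40/3

Original equilibrium: p* = 151/3, q* = 187/3.
New equilibrium: 123 - 2p = 12 + p, so 111 = 3p and p' = 37; q' = 123 − 2(37) = 49.
Change in quantity: 49 − 187/3 = -40/3.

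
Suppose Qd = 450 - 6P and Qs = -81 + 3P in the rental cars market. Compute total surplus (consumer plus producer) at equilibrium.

Equilibrium: 450 - 6P = -81 + 3P gives P* = 59, Q* = 96.
Demand choke price: P = 75; supply starts at P = 27.
CS = ½(75 − 59)(96) = 768; PS = ½(59 − 27)(96) = 1536.

Total surplus = 2304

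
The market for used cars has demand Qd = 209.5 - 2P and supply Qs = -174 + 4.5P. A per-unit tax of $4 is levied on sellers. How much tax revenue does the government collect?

Pre-tax equilibrium: P* = 59, Q* = 91.5.
Tax on sellers shifts supply to Qs = -174 + 4.5(P − 4) = -192 + 4.5P.
209.5 - 2P = -192 + 4.5P gives buyer price Pb = 803/13; sellers receive Ps = 803/13 − 4 = 751/13.
New quantity: Q = 209.5 − 2(803/13) = 2235/26.
Revenue = 4 × 2235/26 = 4470/13.

Tax revenue = 4470/13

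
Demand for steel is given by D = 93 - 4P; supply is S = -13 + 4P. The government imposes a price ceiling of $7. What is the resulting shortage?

Equilibrium price would be P* = 13.25, so the ceiling at 7 binds.
At P = 7: D = 93 − 4(7) = 65, S = -13 + 4(7) = 15.
Shortage = 65 − 15 = 50.

Shortage = 50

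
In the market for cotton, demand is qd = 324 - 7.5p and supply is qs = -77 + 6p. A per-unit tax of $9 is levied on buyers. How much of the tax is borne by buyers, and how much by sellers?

Pre-tax equilibrium: p* = 802/27, q* = 911/9.
Tax on buyers shifts demand to qd = 324 − 7.5(p + 9) = 256.5 - 7.5p.
256.5 - 7.5p = -77 + 6p gives seller price ps = 667/27; buyers pay pb = 667/27 + 9 = 910/27.
New quantity: q = 324 − 7.5(910/27) = 641/9.
Buyer burden = 910/27 − 802/27 = 4; seller burden = 802/27 − 667/27 = 5.

Buyers bear $4, sellers bear $5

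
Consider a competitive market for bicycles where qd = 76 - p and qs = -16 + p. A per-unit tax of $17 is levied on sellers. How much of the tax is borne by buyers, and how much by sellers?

Buyers bear $8.5, sellers bear $8.5

Pre-tax equilibrium: p* = 46, q* = 30.
Tax on sellers shifts supply to qs = -16 + 1(p − 17) = -33 + p.
76 - p = -33 + p gives buyer price pb = 54.5; sellers receive ps = 54.5 − 17 = 37.5.
New quantity: q = 76 − 1(54.5) = 21.5.
Buyer burden = 54.5 − 46 = 8.5; seller burden = 46 − 37.5 = 8.5.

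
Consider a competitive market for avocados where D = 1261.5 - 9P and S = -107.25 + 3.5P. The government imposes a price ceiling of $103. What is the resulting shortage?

Shortage = 81.25

Equilibrium price would be P* = 109.5, so the ceiling at 103 binds.
At P = 103: D = 1261.5 − 9(103) = 334.5, S = -107.25 + 3.5(103) = 253.25.
Shortage = 334.5 − 253.25 = 81.25.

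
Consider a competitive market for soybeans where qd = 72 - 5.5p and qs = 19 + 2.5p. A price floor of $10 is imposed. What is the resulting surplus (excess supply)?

Surplus = 27

Equilibrium price would be p* = 6.625, so the floor at 10 binds.
At p = 10: qd = 17, qs = 44.
Surplus = 44 − 17 = 27.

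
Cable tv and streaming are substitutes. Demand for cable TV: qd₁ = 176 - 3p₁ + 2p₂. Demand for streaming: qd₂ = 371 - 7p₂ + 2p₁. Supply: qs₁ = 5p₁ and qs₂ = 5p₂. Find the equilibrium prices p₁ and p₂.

p₁ = 1427/46, p₂ = 830/23

Market 1: 176 - 3p₁ + 2p₂ = 5p₁ → 8p₁ - 2p₂ = 176.
Market 2: 12p₂ - 2p₁ = 371.
Eliminating p₂: 12×(1) + 2×(2) gives 92p₁ = 2854, so p₁ = 1427/46.
Back-substitute into (2): p₂ = (371 + 2×1427/46) / 12 = 830/23.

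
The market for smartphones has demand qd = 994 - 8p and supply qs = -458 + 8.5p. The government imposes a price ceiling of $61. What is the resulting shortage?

Shortage = 445.5

Equilibrium price would be p* = 88, so the ceiling at 61 binds.
At p = 61: qd = 994 − 8(61) = 506, qs = -458 + 8.5(61) = 60.5.
Shortage = 506 − 60.5 = 445.5.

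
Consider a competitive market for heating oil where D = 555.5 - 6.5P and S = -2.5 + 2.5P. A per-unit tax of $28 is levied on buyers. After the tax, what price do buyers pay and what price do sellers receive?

Buyers pay 628/9, sellers receive 376/9

Pre-tax equilibrium: P* = 62, Q* = 152.5.
Tax on buyers shifts demand to D = 555.5 − 6.5(P + 28) = 373.5 - 6.5P.
373.5 - 6.5P = -2.5 + 2.5P gives seller price Ps = 376/9; buyers pay Pb = 376/9 + 28 = 628/9.
New quantity: Q = 555.5 − 6.5(628/9) = 1835/18.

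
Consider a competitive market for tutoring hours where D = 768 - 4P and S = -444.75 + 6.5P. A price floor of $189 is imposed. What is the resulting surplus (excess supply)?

Equilibrium price would be P* = 115.5, so the floor at 189 binds.
At P = 189: D = 12, S = 783.75.
Surplus = 783.75 − 12 = 771.75.

Surplus = 771.75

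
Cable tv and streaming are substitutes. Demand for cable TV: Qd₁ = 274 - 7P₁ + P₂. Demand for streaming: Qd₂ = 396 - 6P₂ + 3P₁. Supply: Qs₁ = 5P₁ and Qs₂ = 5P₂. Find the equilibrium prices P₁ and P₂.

P₁ = 3410/129, P₂ = 1858/43

Market 1: 274 - 7P₁ + P₂ = 5P₁ → 12P₁ - P₂ = 274.
Market 2: 11P₂ - 3P₁ = 396.
Eliminating P₂: 11×(1) + 1×(2) gives 129P₁ = 3410, so P₁ = 3410/129.
Back-substitute into (2): P₂ = (396 + 3×3410/129) / 11 = 1858/43.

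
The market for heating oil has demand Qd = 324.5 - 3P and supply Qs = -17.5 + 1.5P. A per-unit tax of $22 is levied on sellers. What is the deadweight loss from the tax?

Deadweight loss = 242

Pre-tax equilibrium: P* = 76, Q* = 96.5.
Tax on sellers shifts supply to Qs = -17.5 + 1.5(P − 22) = -50.5 + 1.5P.
324.5 - 3P = -50.5 + 1.5P gives buyer price Pb = 250/3; sellers receive Ps = 250/3 − 22 = 184/3.
New quantity: Q = 324.5 − 3(250/3) = 74.5.
DWL = ½ × 22 × (96.5 − 74.5) = 242.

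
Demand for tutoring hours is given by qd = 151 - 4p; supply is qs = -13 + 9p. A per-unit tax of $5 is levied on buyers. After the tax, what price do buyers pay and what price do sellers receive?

Pre-tax equilibrium: p* = 164/13, q* = 1307/13.
Tax on buyers shifts demand to qd = 151 − 4(p + 5) = 131 - 4p.
131 - 4p = -13 + 9p gives seller price ps = 144/13; buyers pay pb = 144/13 + 5 = 209/13.
New quantity: q = 151 − 4(209/13) = 1127/13.

Buyers pay 209/13, sellers receive 144/13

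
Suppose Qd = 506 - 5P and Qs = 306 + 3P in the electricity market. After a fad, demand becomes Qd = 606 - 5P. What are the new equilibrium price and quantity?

P' = 37.5, Q' = 418.5

Original equilibrium: P* = 25, Q* = 381.
New equilibrium: 606 - 5P = 306 + 3P, so 300 = 8P and P' = 37.5; Q' = 606 − 5(37.5) = 418.5.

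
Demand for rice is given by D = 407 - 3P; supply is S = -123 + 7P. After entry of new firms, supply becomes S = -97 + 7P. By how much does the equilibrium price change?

ΔP = -2.6

Original equilibrium: P* = 53, Q* = 248.
New equilibrium: 407 - 3P = -97 + 7P, so 504 = 10P and P' = 50.4; Q' = 407 − 3(50.4) = 255.8.
Change in price: 50.4 − 53 = -2.6.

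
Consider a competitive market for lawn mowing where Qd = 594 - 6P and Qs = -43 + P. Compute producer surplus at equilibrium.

Producer surplus = 1152

Equilibrium: 594 - 6P = -43 + P gives P* = 91, Q* = 48.
Supply starts at P = 43 (where Qs = 0).
PS = ½(91 − 43)(48) = 1152.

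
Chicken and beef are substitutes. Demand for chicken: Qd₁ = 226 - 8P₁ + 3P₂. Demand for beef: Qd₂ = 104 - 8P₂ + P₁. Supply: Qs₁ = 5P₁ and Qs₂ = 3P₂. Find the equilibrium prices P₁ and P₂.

P₁ = 1399/70, P₂ = 789/70

Market 1: 226 - 8P₁ + 3P₂ = 5P₁ → 13P₁ - 3P₂ = 226.
Market 2: 11P₂ - P₁ = 104.
Eliminating P₂: 11×(1) + 3×(2) gives 140P₁ = 2798, so P₁ = 1399/70.
Back-substitute into (2): P₂ = (104 + 1×1399/70) / 11 = 789/70.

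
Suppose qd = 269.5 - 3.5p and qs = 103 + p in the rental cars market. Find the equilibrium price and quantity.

Set qd = qs: 269.5 - 3.5p = 103 + p.
166.5 = 4.5p, so p* = 37.
q* = 269.5 − 3.5(37) = 140.

p* = 37, q* = 140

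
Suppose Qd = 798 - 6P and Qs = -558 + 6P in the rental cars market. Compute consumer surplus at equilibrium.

Consumer surplus = 1200

Equilibrium: 798 - 6P = -558 + 6P gives P* = 113, Q* = 120.
Demand choke price (Qd = 0): P = 133.
CS = ½(133 − 113)(120) = 1200.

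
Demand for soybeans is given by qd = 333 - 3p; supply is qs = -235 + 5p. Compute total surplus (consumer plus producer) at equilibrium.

Equilibrium: 333 - 3p = -235 + 5p gives p* = 71, q* = 120.
Demand choke price: p = 111; supply starts at p = 47.
CS = ½(111 − 71)(120) = 2400; PS = ½(71 − 47)(120) = 1440.

Total surplus = 3840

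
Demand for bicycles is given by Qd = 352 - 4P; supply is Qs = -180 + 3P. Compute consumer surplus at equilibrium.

Consumer surplus = 288

Equilibrium: 352 - 4P = -180 + 3P gives P* = 76, Q* = 48.
Demand choke price (Qd = 0): P = 88.
CS = ½(88 − 76)(48) = 288.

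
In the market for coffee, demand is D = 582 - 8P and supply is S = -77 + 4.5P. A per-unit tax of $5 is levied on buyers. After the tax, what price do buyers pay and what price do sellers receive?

Pre-tax equilibrium: P* = 52.72, Q* = 160.24.
Tax on buyers shifts demand to D = 582 − 8(P + 5) = 542 - 8P.
542 - 8P = -77 + 4.5P gives seller price Ps = 49.52; buyers pay Pb = 49.52 + 5 = 54.52.
New quantity: Q = 582 − 8(54.52) = 145.84.

Buyers pay $54.52, sellers receive $49.52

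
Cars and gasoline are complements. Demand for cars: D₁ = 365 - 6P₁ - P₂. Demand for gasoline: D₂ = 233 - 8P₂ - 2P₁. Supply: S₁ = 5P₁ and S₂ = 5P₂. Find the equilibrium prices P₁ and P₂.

P₁ = 32, P₂ = 13

Market 1: 365 - 6P₁ - P₂ = 5P₁ → 11P₁ + P₂ = 365.
Market 2: 13P₂ + 2P₁ = 233.
Eliminating P₂: 13×(1) − 1×(2) gives 141P₁ = 4512, so P₁ = 32.
Back-substitute into (2): P₂ = (233 − 2×32) / 13 = 13.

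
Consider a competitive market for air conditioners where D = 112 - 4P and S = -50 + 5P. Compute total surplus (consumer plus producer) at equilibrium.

Equilibrium: 112 - 4P = -50 + 5P gives P* = 18, Q* = 40.
Demand choke price: P = 28; supply starts at P = 10.
CS = ½(28 − 18)(40) = 200; PS = ½(18 − 10)(40) = 160.

Total surplus = 360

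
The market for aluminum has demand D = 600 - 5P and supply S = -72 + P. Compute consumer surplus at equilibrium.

Equilibrium: 600 - 5P = -72 + P gives P* = 112, Q* = 40.
Demand choke price (D = 0): P = 120.
CS = ½(120 − 112)(40) = 160.

Consumer surplus = 160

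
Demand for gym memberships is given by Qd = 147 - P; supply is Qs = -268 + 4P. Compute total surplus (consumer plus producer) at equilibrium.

Total surplus = 2560

Equilibrium: 147 - P = -268 + 4P gives P* = 83, Q* = 64.
Demand choke price: P = 147; supply starts at P = 67.
CS = ½(147 − 83)(64) = 2048; PS = ½(83 − 67)(64) = 512.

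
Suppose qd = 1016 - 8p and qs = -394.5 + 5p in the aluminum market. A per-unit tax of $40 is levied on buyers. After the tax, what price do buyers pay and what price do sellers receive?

Pre-tax equilibrium: p* = 108.5, q* = 148.
Tax on buyers shifts demand to qd = 1016 − 8(p + 40) = 696 - 8p.
696 - 8p = -394.5 + 5p gives seller price ps = 2181/26; buyers pay pb = 2181/26 + 40 = 3221/26.
New quantity: q = 1016 − 8(3221/26) = 324/13.

Buyers pay 3221/26, sellers receive 2181/26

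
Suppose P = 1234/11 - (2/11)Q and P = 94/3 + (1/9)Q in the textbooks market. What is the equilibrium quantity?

Q* = 276

Set the two price expressions equal: 1234/11 - (2/11)Q = 94/3 + (1/9)Q.
2668/33 = (29/99)Q, so Q* = 276.
P* = 1234/11 − (2/11)(276) = 62.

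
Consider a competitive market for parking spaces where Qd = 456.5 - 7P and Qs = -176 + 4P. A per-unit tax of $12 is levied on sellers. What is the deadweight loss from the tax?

Deadweight loss = 2016/11

Pre-tax equilibrium: P* = 57.5, Q* = 54.
Tax on sellers shifts supply to Qs = -176 + 4(P − 12) = -224 + 4P.
456.5 - 7P = -224 + 4P gives buyer price Pb = 1361/22; sellers receive Ps = 1361/22 − 12 = 1097/22.
New quantity: Q = 456.5 − 7(1361/22) = 258/11.
DWL = ½ × 12 × (54 − 258/11) = 2016/11.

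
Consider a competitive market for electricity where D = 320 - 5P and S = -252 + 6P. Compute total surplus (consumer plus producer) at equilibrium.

Total surplus = 660

Equilibrium: 320 - 5P = -252 + 6P gives P* = 52, Q* = 60.
Demand choke price: P = 64; supply starts at P = 42.
CS = ½(64 − 52)(60) = 360; PS = ½(52 − 42)(60) = 300.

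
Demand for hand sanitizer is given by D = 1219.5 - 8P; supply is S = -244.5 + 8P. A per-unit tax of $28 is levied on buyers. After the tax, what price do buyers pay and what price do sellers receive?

Pre-tax equilibrium: P* = 91.5, Q* = 487.5.
Tax on buyers shifts demand to D = 1219.5 − 8(P + 28) = 995.5 - 8P.
995.5 - 8P = -244.5 + 8P gives seller price Ps = 77.5; buyers pay Pb = 77.5 + 28 = 105.5.
New quantity: Q = 1219.5 − 8(105.5) = 375.5.

Buyers pay $105.5, sellers receive $77.5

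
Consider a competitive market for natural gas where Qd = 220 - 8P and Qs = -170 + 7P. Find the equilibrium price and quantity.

P* = 26, Q* = 12

Set Qd = Qs: 220 - 8P = -170 + 7P.
390 = 15P, so P* = 26.
Q* = 220 − 8(26) = 12.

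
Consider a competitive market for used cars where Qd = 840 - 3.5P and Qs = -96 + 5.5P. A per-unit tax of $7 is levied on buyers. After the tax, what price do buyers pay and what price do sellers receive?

Pre-tax equilibrium: P* = 104, Q* = 476.
Tax on buyers shifts demand to Qd = 840 − 3.5(P + 7) = 815.5 - 3.5P.
815.5 - 3.5P = -96 + 5.5P gives seller price Ps = 1823/18; buyers pay Pb = 1823/18 + 7 = 1949/18.
New quantity: Q = 840 − 3.5(1949/18) = 16597/36.

Buyers pay 1949/18, sellers receive 1823/18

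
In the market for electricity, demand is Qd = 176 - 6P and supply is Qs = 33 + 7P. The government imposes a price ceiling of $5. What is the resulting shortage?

Equilibrium price would be P* = 11, so the ceiling at 5 binds.
At P = 5: Qd = 176 − 6(5) = 146, Qs = 33 + 7(5) = 68.
Shortage = 146 − 68 = 78.

Shortage = 78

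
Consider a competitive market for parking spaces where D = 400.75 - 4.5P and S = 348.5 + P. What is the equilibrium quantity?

Q* = 358

Set D = S: 400.75 - 4.5P = 348.5 + P.
52.25 = 5.5P, so P* = 9.5.
Q* = 400.75 − 4.5(9.5) = 358.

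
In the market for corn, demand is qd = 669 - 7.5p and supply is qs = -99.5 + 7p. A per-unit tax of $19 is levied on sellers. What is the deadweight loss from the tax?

Deadweight loss = 37905/58

Pre-tax equilibrium: p* = 53, q* = 271.5.
Tax on sellers shifts supply to qs = -99.5 + 7(p − 19) = -232.5 + 7p.
669 - 7.5p = -232.5 + 7p gives buyer price pb = 1803/29; sellers receive ps = 1803/29 − 19 = 1252/29.
New quantity: q = 669 − 7.5(1803/29) = 11757/58.
DWL = ½ × 19 × (271.5 − 11757/58) = 37905/58.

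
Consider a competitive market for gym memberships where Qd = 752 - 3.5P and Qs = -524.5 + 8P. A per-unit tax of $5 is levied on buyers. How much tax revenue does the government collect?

Tax revenue = 80805/46

Pre-tax equilibrium: P* = 111, Q* = 363.5.
Tax on buyers shifts demand to Qd = 752 − 3.5(P + 5) = 734.5 - 3.5P.
734.5 - 3.5P = -524.5 + 8P gives seller price Ps = 2518/23; buyers pay Pb = 2518/23 + 5 = 2633/23.
New quantity: Q = 752 − 3.5(2633/23) = 16161/46.
Revenue = 5 × 16161/46 = 80805/46.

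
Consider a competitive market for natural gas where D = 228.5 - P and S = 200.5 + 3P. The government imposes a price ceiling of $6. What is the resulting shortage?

Equilibrium price would be P* = 7, so the ceiling at 6 binds.
At P = 6: D = 228.5 − 1(6) = 222.5, S = 200.5 + 3(6) = 218.5.
Shortage = 222.5 − 218.5 = 4.

Shortage = 4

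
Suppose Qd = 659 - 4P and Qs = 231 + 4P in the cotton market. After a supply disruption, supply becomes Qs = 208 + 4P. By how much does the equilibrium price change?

Original equilibrium: P* = 53.5, Q* = 445.
New equilibrium: 659 - 4P = 208 + 4P, so 451 = 8P and P' = 56.375; Q' = 659 − 4(56.375) = 433.5.
Change in price: 56.375 − 53.5 = 2.875.

ΔP = 2.875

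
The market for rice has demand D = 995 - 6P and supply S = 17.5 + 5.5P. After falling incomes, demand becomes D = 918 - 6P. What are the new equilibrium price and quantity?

P' = 1801/23, Q' = 10308/23

Original equilibrium: P* = 85, Q* = 485.
New equilibrium: 918 - 6P = 17.5 + 5.5P, so 900.5 = 11.5P and P' = 1801/23; Q' = 918 − 6(1801/23) = 10308/23.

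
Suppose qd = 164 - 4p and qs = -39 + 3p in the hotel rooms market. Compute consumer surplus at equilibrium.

Consumer surplus = 288

Equilibrium: 164 - 4p = -39 + 3p gives p* = 29, q* = 48.
Demand choke price (qd = 0): p = 41.
CS = ½(41 − 29)(48) = 288.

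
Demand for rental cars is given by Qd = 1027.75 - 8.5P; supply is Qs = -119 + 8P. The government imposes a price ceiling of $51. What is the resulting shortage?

Equilibrium price would be P* = 69.5, so the ceiling at 51 binds.
At P = 51: Qd = 1027.75 − 8.5(51) = 594.25, Qs = -119 + 8(51) = 289.
Shortage = 594.25 − 289 = 305.25.

Shortage = 305.25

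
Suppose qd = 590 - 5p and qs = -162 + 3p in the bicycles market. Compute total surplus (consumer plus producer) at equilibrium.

Equilibrium: 590 - 5p = -162 + 3p gives p* = 94, q* = 120.
Demand choke price: p = 118; supply starts at p = 54.
CS = ½(118 − 94)(120) = 1440; PS = ½(94 − 54)(120) = 2400.

Total surplus = 3840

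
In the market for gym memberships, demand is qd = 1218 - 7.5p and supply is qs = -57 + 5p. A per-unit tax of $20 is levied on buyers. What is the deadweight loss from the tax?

Deadweight loss = 600

Pre-tax equilibrium: p* = 102, q* = 453.
Tax on buyers shifts demand to qd = 1218 − 7.5(p + 20) = 1068 - 7.5p.
1068 - 7.5p = -57 + 5p gives seller price ps = 90; buyers pay pb = 90 + 20 = 110.
New quantity: q = 1218 − 7.5(110) = 393.
DWL = ½ × 20 × (453 − 393) = 600.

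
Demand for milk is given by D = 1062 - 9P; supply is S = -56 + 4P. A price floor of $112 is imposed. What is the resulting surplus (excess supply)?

Equilibrium price would be P* = 86, so the floor at 112 binds.
At P = 112: D = 54, S = 392.
Surplus = 392 − 54 = 338.

Surplus = 338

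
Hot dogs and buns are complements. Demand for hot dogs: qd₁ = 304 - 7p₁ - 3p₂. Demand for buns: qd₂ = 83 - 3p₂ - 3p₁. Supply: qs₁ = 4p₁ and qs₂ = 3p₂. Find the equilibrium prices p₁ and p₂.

p₁ = 525/19, p₂ = 1/57

Market 1: 304 - 7p₁ - 3p₂ = 4p₁ → 11p₁ + 3p₂ = 304.
Market 2: 6p₂ + 3p₁ = 83.
Eliminating p₂: 6×(1) − 3×(2) gives 57p₁ = 1575, so p₁ = 525/19.
Back-substitute into (2): p₂ = (83 − 3×525/19) / 6 = 1/57.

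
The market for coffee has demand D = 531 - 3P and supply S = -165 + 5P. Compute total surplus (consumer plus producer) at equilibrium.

Equilibrium: 531 - 3P = -165 + 5P gives P* = 87, Q* = 270.
Demand choke price: P = 177; supply starts at P = 33.
CS = ½(177 − 87)(270) = 12150; PS = ½(87 − 33)(270) = 7290.

Total surplus = 19440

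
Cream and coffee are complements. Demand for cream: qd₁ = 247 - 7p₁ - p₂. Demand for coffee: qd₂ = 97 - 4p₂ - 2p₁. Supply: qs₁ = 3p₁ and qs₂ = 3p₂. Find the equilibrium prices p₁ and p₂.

p₁ = 24, p₂ = 7

Market 1: 247 - 7p₁ - p₂ = 3p₁ → 10p₁ + p₂ = 247.
Market 2: 7p₂ + 2p₁ = 97.
Eliminating p₂: 7×(1) − 1×(2) gives 68p₁ = 1632, so p₁ = 24.
Back-substitute into (2): p₂ = (97 − 2×24) / 7 = 7.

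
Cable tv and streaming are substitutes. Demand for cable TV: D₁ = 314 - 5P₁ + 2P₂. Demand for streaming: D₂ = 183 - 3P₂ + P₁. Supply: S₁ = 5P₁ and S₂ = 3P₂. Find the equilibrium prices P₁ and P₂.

Market 1: 314 - 5P₁ + 2P₂ = 5P₁ → 10P₁ - 2P₂ = 314.
Market 2: 6P₂ - P₁ = 183.
Eliminating P₂: 6×(1) + 2×(2) gives 58P₁ = 2250, so P₁ = 1125/29.
Back-substitute into (2): P₂ = (183 + 1×1125/29) / 6 = 1072/29.

P₁ = 1125/29, P₂ = 1072/29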